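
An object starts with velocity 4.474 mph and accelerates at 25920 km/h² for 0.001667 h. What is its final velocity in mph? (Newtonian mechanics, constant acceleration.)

v₀ = 4.474 mph × 0.44704 = 2.00006 m/s
a = 25920 km/h² × 7.716049382716049e-05 = 2.0 m/s²
t = 0.001667 h × 3600.0 = 6.0012 s
v = v₀ + a × t = 2.00006 + 2.0 × 6.0012 = 14.0025 m/s
v = 14.0025 m/s / 0.44704 = 31.32 mph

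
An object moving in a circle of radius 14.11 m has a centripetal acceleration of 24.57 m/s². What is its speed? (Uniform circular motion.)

v = √(a_c × r) = √(24.57 × 14.11) = 18.62 m/s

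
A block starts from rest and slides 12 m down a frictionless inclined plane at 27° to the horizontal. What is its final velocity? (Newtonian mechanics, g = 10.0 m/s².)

a = g sin(θ) = 10.0 × sin(27°) = 4.5399 m/s²
v = √(2ad) = √(2 × 4.5399 × 12) = 10.44 m/s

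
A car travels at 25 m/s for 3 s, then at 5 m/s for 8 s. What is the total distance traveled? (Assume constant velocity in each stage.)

d₁ = v₁t₁ = 25 × 3 = 75 m
d₂ = v₂t₂ = 5 × 8 = 40 m
d_total = 75 + 40 = 115 m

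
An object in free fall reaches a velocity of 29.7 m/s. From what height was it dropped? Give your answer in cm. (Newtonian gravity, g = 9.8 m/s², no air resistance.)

h = v² / (2g) = 29.7² / (2 × 9.8) = 45.0046 m
h = 45.0046 m / 0.01 = 4500 cm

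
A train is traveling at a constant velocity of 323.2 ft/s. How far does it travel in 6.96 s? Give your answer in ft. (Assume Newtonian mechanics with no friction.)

v = 323.2 ft/s × 0.3048 = 98.5114 m/s
d = v × t = 98.5114 × 6.96 = 685.639 m
d = 685.639 m / 0.3048 = 2249 ft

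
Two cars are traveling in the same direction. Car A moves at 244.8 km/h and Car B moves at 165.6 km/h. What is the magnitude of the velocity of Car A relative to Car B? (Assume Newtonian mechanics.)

v_rel = |v_A - v_B| = |244.8 - 165.6| = 79.2 km/h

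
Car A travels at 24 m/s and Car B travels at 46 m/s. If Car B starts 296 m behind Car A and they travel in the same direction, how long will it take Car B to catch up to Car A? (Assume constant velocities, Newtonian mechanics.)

Relative speed: v_rel = 46 - 24 = 22 m/s
Time to catch: t = d₀/v_rel = 296/22 = 13.45 s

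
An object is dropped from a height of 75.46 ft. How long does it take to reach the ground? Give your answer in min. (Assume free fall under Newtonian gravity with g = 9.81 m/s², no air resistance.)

h = 75.46 ft × 0.3048 = 23.0002 m
t = √(2h/g) = √(2 × 23.0002 / 9.81) = 2.16544 s
t = 2.16544 s / 60.0 = 0.03609 min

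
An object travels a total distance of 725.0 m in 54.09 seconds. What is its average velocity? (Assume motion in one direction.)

v_avg = Δd / Δt = 725.0 / 54.09 = 13.4 m/s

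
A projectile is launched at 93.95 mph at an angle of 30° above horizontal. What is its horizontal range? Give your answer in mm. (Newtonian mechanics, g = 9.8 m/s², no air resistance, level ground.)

v₀ = 93.95 mph × 0.44704 = 41.9994 m/s
R = v₀² × sin(2θ) / g = 41.9994² × sin(2 × 30°) / 9.8 = 1763.95 × 0.866025 / 9.8 = 155.88 m
R = 155.88 m / 0.001 = 155900 mm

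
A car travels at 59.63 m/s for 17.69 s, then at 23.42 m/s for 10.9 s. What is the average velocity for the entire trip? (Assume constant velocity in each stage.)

d₁ = v₁t₁ = 59.63 × 17.69 = 1054.8547 m
d₂ = v₂t₂ = 23.42 × 10.9 = 255.278 m
d_total = 1310.1327 m, t_total = 28.59 s
v_avg = d_total/t_total = 1310.1327/28.59 = 45.82 m/s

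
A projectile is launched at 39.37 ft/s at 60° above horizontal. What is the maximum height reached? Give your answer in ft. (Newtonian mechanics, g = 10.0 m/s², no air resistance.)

v₀ = 39.37 ft/s × 0.3048 = 12.0 m/s
H = v₀² × sin²(θ) / (2g) = 12.0² × sin(60°)² / (2 × 10.0) = 144.0 × 0.75 / 20.0 = 5.4 m
H = 5.4 m / 0.3048 = 17.72 ft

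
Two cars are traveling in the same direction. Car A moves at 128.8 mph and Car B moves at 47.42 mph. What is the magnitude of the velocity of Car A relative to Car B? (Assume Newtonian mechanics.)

v_rel = |v_A - v_B| = |128.8 - 47.42| = 81.38 mph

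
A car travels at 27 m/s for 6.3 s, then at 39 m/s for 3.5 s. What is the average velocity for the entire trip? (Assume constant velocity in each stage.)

d₁ = v₁t₁ = 27 × 6.3 = 170.1 m
d₂ = v₂t₂ = 39 × 3.5 = 136.5 m
d_total = 306.6 m, t_total = 9.8 s
v_avg = d_total/t_total = 306.6/9.8 = 31.29 m/s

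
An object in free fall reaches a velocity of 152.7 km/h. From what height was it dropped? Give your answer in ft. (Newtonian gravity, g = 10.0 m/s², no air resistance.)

v = 152.7 km/h × 0.2777777777777778 = 42.4167 m/s
h = v² / (2g) = 42.4167² / (2 × 10.0) = 89.9588 m
h = 89.9588 m / 0.3048 = 295.1 ft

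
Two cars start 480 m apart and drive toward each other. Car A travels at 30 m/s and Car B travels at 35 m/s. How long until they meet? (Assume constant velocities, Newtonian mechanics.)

Combined speed: v_combined = 30 + 35 = 65 m/s
Time to meet: t = d/v_combined = 480/65 = 7.38 s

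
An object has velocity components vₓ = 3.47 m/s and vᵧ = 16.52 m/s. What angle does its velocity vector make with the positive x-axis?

θ = arctan(vᵧ/vₓ) = arctan(16.52/3.47) = 78.14°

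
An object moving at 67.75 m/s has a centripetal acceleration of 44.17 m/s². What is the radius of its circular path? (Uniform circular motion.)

r = v²/a_c = 67.75²/44.17 = 103.92 m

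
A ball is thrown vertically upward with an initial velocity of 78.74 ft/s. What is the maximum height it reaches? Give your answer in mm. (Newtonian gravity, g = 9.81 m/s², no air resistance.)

v₀ = 78.74 ft/s × 0.3048 = 24.0 m/s
h_max = v₀² / (2g) = 24.0² / (2 × 9.81) = 576.0 / 19.62 = 29.3578 m
h_max = 29.3578 m / 0.001 = 29360 mm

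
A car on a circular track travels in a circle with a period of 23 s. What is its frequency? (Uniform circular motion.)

f = 1/T = 1/23 = 0.0435 Hz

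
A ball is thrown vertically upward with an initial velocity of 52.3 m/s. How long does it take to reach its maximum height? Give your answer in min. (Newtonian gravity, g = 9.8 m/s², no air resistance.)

t_up = v₀ / g = 52.3 / 9.8 = 5.33673 s
t_up = 5.33673 s / 60.0 = 0.08895 min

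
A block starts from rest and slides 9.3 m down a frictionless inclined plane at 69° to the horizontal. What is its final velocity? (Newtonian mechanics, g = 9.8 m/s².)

a = g sin(θ) = 9.8 × sin(69°) = 9.1491 m/s²
v = √(2ad) = √(2 × 9.1491 × 9.3) = 13.05 m/s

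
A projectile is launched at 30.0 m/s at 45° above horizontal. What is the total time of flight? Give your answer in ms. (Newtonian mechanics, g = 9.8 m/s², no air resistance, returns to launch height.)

T = 2 × v₀ × sin(θ) / g = 2 × 30.0 × sin(45°) / 9.8 = 2 × 30.0 × 0.707107 / 9.8 = 4.32923 s
T = 4.32923 s / 0.001 = 4329 ms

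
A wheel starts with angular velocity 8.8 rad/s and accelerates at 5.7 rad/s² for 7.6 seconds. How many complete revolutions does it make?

θ = ω₀t + ½αt² = 8.8×7.6 + ½×5.7×7.6² = 231.496 rad
Total revolutions = θ/(2π) = 231.496/(2π) = 36.84
Complete revolutions = ⌊36.84⌋ = 36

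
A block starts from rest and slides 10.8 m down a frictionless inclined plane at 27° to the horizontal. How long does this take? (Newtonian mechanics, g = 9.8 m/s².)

a = g sin(θ) = 9.8 × sin(27°) = 4.4491 m/s²
t = √(2d/a) = √(2 × 10.8 / 4.4491) = 2.2 s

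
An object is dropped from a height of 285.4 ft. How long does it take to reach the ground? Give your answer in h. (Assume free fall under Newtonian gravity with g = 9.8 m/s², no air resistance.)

h = 285.4 ft × 0.3048 = 86.9899 m
t = √(2h/g) = √(2 × 86.9899 / 9.8) = 4.21344 s
t = 4.21344 s / 3600.0 = 0.00117 h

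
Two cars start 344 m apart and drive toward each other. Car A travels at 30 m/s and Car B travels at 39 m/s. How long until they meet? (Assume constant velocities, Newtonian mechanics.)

Combined speed: v_combined = 30 + 39 = 69 m/s
Time to meet: t = d/v_combined = 344/69 = 4.99 s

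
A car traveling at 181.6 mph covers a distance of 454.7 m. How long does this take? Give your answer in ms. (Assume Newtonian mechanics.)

v = 181.6 mph × 0.44704 = 81.1825 m/s
t = d / v = 454.7 / 81.1825 = 5.60096 s
t = 5.60096 s / 0.001 = 5601 ms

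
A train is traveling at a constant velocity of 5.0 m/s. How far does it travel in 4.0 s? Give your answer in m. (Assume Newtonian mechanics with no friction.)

d = v × t = 5.0 × 4.0 = 20.0 m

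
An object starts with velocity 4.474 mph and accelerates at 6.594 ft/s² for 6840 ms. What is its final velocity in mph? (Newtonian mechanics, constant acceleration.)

v₀ = 4.474 mph × 0.44704 = 2.00006 m/s
a = 6.594 ft/s² × 0.3048 = 2.00985 m/s²
t = 6840 ms × 0.001 = 6.84 s
v = v₀ + a × t = 2.00006 + 2.00985 × 6.84 = 15.7474 m/s
v = 15.7474 m/s / 0.44704 = 35.23 mph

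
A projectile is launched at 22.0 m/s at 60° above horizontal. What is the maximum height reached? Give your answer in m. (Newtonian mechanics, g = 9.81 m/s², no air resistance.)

H = v₀² × sin²(θ) / (2g) = 22.0² × sin(60°)² / (2 × 9.81) = 484.0 × 0.75 / 19.62 = 18.5 m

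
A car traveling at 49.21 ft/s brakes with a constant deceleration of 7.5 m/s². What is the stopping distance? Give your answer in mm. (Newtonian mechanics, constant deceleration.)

v₀ = 49.21 ft/s × 0.3048 = 14.9992 m/s
d = v₀² / (2a) = 14.9992² / (2 × 7.5) = 224.976 / 15.0 = 14.9984 m
d = 14.9984 m / 0.001 = 15000 mm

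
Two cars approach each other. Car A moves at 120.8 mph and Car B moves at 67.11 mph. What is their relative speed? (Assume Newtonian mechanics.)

v_rel = v_A + v_B = 120.8 + 67.11 = 187.91 mph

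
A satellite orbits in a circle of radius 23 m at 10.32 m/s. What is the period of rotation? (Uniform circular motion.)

T = 2πr/v = 2π×23/10.32 = 14.0 s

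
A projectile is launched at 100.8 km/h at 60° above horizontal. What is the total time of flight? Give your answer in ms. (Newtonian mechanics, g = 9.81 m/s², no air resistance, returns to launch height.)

v₀ = 100.8 km/h × 0.2777777777777778 = 28.0 m/s
T = 2 × v₀ × sin(θ) / g = 2 × 28.0 × sin(60°) / 9.81 = 2 × 28.0 × 0.866025 / 9.81 = 4.94367 s
T = 4.94367 s / 0.001 = 4944 ms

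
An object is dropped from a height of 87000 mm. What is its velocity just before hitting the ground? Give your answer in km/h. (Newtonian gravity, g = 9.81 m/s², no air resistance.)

h = 87000 mm × 0.001 = 87.0 m
v = √(2gh) = √(2 × 9.81 × 87.0) = 41.3151 m/s
v = 41.3151 m/s / 0.2777777777777778 = 148.7 km/h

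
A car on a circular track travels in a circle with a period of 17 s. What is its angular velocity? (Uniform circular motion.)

ω = 2π/T = 2π/17 = 0.3696 rad/s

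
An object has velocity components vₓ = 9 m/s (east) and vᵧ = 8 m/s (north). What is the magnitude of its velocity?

|v| = √(vₓ² + vᵧ²) = √(9² + 8²) = √(145) = 12.04 m/s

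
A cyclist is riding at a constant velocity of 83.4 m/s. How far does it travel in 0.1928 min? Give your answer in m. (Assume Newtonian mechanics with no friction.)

t = 0.1928 min × 60.0 = 11.568 s
d = v × t = 83.4 × 11.568 = 964.8 m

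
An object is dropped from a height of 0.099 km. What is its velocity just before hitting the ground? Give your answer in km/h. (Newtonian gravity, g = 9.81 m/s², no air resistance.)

h = 0.099 km × 1000.0 = 99.0 m
v = √(2gh) = √(2 × 9.81 × 99.0) = 44.0724 m/s
v = 44.0724 m/s / 0.2777777777777778 = 158.7 km/h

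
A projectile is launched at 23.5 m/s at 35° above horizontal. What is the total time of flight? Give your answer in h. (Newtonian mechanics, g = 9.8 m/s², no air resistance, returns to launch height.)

T = 2 × v₀ × sin(θ) / g = 2 × 23.5 × sin(35°) / 9.8 = 2 × 23.5 × 0.573576 / 9.8 = 2.75082 s
T = 2.75082 s / 3600.0 = 0.0007641 h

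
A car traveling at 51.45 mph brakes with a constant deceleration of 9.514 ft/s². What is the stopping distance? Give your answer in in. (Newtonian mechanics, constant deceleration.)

v₀ = 51.45 mph × 0.44704 = 23.0002 m/s
a = 9.514 ft/s² × 0.3048 = 2.89987 m/s²
d = v₀² / (2a) = 23.0002² / (2 × 2.89987) = 529.009 / 5.79974 = 91.2125 m
d = 91.2125 m / 0.0254 = 3591 in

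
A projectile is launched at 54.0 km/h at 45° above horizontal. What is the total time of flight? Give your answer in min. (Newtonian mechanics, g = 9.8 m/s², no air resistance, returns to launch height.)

v₀ = 54.0 km/h × 0.2777777777777778 = 15.0 m/s
T = 2 × v₀ × sin(θ) / g = 2 × 15.0 × sin(45°) / 9.8 = 2 × 15.0 × 0.707107 / 9.8 = 2.16461 s
T = 2.16461 s / 60.0 = 0.03608 min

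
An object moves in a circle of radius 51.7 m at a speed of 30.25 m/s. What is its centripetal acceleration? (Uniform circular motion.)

a_c = v²/r = 30.25²/51.7 = 915.0625/51.7 = 17.7 m/s²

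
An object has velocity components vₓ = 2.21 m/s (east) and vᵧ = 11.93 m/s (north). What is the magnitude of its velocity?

|v| = √(vₓ² + vᵧ²) = √(2.21² + 11.93²) = √(147.209) = 12.13 m/s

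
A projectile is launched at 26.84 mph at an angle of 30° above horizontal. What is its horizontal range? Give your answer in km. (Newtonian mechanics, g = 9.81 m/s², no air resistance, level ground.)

v₀ = 26.84 mph × 0.44704 = 11.9986 m/s
R = v₀² × sin(2θ) / g = 11.9986² × sin(2 × 30°) / 9.81 = 143.966 × 0.866025 / 9.81 = 12.7093 m
R = 12.7093 m / 1000.0 = 0.01271 km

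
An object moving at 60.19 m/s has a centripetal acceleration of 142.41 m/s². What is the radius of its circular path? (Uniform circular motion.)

r = v²/a_c = 60.19²/142.41 = 25.44 m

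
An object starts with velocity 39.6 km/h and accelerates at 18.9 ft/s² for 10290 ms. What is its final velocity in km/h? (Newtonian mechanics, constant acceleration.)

v₀ = 39.6 km/h × 0.2777777777777778 = 11.0 m/s
a = 18.9 ft/s² × 0.3048 = 5.76072 m/s²
t = 10290 ms × 0.001 = 10.29 s
v = v₀ + a × t = 11.0 + 5.76072 × 10.29 = 70.2778 m/s
v = 70.2778 m/s / 0.2777777777777778 = 253.0 km/h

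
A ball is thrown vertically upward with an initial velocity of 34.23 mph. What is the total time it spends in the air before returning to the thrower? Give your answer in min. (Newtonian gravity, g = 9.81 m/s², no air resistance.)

v₀ = 34.23 mph × 0.44704 = 15.3022 m/s
t_total = 2 × v₀ / g = 2 × 15.3022 / 9.81 = 3.11971 s
t_total = 3.11971 s / 60.0 = 0.052 min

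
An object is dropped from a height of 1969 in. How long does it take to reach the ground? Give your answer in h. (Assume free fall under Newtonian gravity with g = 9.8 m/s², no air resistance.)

h = 1969 in × 0.0254 = 50.0126 m
t = √(2h/g) = √(2 × 50.0126 / 9.8) = 3.19479 s
t = 3.19479 s / 3600.0 = 0.0008874 h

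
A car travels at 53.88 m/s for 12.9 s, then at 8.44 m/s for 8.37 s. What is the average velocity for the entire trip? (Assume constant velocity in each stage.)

d₁ = v₁t₁ = 53.88 × 12.9 = 695.052 m
d₂ = v₂t₂ = 8.44 × 8.37 = 70.6428 m
d_total = 765.6948 m, t_total = 21.27 s
v_avg = d_total/t_total = 765.6948/21.27 = 36.0 m/s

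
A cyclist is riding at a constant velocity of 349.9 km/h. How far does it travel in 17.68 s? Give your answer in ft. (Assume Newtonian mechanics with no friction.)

v = 349.9 km/h × 0.2777777777777778 = 97.1944 m/s
d = v × t = 97.1944 × 17.68 = 1718.4 m
d = 1718.4 m / 0.3048 = 5638 ft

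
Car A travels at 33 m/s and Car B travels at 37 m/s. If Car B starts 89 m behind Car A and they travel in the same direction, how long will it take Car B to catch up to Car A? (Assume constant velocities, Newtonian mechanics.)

Relative speed: v_rel = 37 - 33 = 4 m/s
Time to catch: t = d₀/v_rel = 89/4 = 22.25 s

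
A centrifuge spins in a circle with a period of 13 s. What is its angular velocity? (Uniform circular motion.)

ω = 2π/T = 2π/13 = 0.4833 rad/s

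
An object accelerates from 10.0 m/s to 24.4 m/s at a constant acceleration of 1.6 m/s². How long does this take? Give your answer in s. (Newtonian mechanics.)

t = (v - v₀) / a = (24.4 - 10.0) / 1.6 = 9.0 s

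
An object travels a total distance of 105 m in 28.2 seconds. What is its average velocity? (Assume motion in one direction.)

v_avg = Δd / Δt = 105 / 28.2 = 3.72 m/s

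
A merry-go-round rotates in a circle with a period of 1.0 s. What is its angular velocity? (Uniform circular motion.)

ω = 2π/T = 2π/1.0 = 6.2832 rad/s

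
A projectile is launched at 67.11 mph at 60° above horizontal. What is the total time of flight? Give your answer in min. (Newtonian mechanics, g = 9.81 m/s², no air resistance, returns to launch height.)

v₀ = 67.11 mph × 0.44704 = 30.0009 m/s
T = 2 × v₀ × sin(θ) / g = 2 × 30.0009 × sin(60°) / 9.81 = 2 × 30.0009 × 0.866025 / 9.81 = 5.29695 s
T = 5.29695 s / 60.0 = 0.08828 min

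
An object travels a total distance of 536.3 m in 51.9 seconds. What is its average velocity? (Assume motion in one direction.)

v_avg = Δd / Δt = 536.3 / 51.9 = 10.33 m/s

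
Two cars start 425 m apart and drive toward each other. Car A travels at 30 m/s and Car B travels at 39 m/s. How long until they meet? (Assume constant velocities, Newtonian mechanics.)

Combined speed: v_combined = 30 + 39 = 69 m/s
Time to meet: t = d/v_combined = 425/69 = 6.16 s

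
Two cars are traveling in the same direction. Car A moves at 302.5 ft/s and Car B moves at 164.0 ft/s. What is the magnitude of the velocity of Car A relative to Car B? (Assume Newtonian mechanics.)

v_rel = |v_A - v_B| = |302.5 - 164.0| = 138.5 ft/s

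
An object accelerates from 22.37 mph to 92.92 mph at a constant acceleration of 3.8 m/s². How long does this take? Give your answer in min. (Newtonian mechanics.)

v₀ = 22.37 mph × 0.44704 = 10.0003 m/s
v = 92.92 mph × 0.44704 = 41.539 m/s
t = (v - v₀) / a = (41.539 - 10.0003) / 3.8 = 8.29966 s
t = 8.29966 s / 60.0 = 0.1383 min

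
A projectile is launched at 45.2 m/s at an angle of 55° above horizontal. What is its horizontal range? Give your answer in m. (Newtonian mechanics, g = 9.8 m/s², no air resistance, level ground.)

R = v₀² × sin(2θ) / g = 45.2² × sin(2 × 55°) / 9.8 = 2043.04 × 0.939693 / 9.8 = 195.9 m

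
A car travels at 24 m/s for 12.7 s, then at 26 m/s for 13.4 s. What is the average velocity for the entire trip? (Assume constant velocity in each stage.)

d₁ = v₁t₁ = 24 × 12.7 = 304.8 m
d₂ = v₂t₂ = 26 × 13.4 = 348.4 m
d_total = 653.2 m, t_total = 26.1 s
v_avg = d_total/t_total = 653.2/26.1 = 25.03 m/s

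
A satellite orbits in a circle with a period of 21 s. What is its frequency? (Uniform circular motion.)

f = 1/T = 1/21 = 0.0476 Hz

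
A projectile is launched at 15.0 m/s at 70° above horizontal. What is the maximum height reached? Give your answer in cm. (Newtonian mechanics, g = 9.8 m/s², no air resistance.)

H = v₀² × sin²(θ) / (2g) = 15.0² × sin(70°)² / (2 × 9.8) = 225.0 × 0.883022 / 19.6 = 10.1367 m
H = 10.1367 m / 0.01 = 1014 cm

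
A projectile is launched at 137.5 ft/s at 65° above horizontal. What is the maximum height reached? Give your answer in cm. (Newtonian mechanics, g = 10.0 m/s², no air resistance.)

v₀ = 137.5 ft/s × 0.3048 = 41.91 m/s
H = v₀² × sin²(θ) / (2g) = 41.91² × sin(65°)² / (2 × 10.0) = 1756.45 × 0.821394 / 20.0 = 72.1369 m
H = 72.1369 m / 0.01 = 7214 cm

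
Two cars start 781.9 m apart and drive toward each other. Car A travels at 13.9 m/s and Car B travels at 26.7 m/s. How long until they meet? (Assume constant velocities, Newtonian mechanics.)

Combined speed: v_combined = 13.9 + 26.7 = 40.6 m/s
Time to meet: t = d/v_combined = 781.9/40.6 = 19.26 s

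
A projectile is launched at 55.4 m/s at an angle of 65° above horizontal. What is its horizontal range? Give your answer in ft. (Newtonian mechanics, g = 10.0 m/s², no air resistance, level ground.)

R = v₀² × sin(2θ) / g = 55.4² × sin(2 × 65°) / 10.0 = 3069.16 × 0.766044 / 10.0 = 235.111 m
R = 235.111 m / 0.3048 = 771.4 ft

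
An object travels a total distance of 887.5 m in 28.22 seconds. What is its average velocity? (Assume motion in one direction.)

v_avg = Δd / Δt = 887.5 / 28.22 = 31.45 m/s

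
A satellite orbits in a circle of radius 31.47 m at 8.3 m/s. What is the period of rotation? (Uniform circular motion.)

T = 2πr/v = 2π×31.47/8.3 = 23.82 s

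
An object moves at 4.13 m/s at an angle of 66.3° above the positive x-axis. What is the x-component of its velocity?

vₓ = v cos(θ) = 4.13 × cos(66.3°) = 1.66 m/s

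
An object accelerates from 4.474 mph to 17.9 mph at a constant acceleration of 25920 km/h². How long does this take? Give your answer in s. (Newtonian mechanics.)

v₀ = 4.474 mph × 0.44704 = 2.00006 m/s
v = 17.9 mph × 0.44704 = 8.00202 m/s
a = 25920 km/h² × 7.716049382716049e-05 = 2.0 m/s²
t = (v - v₀) / a = (8.00202 - 2.00006) / 2.0 = 3.001 s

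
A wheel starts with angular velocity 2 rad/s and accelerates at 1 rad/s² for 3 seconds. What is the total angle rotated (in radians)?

θ = ω₀t + ½αt² = 2×3 + ½×1×3² = 10.5 rad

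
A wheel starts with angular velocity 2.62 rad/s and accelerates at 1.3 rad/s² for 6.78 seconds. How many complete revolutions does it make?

θ = ω₀t + ½αt² = 2.62×6.78 + ½×1.3×6.78² = 47.64306 rad
Total revolutions = θ/(2π) = 47.64306/(2π) = 7.58
Complete revolutions = ⌊7.58⌋ = 7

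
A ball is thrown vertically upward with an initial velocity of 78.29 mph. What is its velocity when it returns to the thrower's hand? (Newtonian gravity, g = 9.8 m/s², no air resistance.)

By conservation of energy (no air resistance), the ball returns to the throw height with the same speed as launch, but directed downward.
|v_ground| = v₀ = 78.29 mph
v_ground = 78.29 mph (downward)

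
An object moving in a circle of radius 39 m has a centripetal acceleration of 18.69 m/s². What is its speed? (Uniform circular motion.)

v = √(a_c × r) = √(18.69 × 39) = 27.0 m/s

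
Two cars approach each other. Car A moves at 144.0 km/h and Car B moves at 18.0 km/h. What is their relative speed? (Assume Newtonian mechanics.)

v_rel = v_A + v_B = 144.0 + 18.0 = 162.0 km/h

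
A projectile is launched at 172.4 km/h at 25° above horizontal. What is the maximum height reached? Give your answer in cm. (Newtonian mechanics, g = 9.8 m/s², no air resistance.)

v₀ = 172.4 km/h × 0.2777777777777778 = 47.8889 m/s
H = v₀² × sin²(θ) / (2g) = 47.8889² × sin(25°)² / (2 × 9.8) = 2293.35 × 0.178606 / 19.6 = 20.8983 m
H = 20.8983 m / 0.01 = 2090 cm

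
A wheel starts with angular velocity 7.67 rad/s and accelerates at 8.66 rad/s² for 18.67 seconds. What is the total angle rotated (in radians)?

θ = ω₀t + ½αt² = 7.67×18.67 + ½×8.66×18.67² = 1652.5 rad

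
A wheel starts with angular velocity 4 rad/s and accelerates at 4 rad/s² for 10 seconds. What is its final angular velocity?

ω = ω₀ + αt = 4 + 4 × 10 = 44 rad/s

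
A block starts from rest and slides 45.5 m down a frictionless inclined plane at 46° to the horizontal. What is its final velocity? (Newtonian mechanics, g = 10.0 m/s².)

a = g sin(θ) = 10.0 × sin(46°) = 7.1934 m/s²
v = √(2ad) = √(2 × 7.1934 × 45.5) = 25.59 m/s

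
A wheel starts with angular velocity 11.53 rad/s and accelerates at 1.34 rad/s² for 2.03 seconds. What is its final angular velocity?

ω = ω₀ + αt = 11.53 + 1.34 × 2.03 = 14.25 rad/s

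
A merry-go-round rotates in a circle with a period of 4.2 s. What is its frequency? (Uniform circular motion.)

f = 1/T = 1/4.2 = 0.2381 Hz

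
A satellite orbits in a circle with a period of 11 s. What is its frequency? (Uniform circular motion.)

f = 1/T = 1/11 = 0.0909 Hz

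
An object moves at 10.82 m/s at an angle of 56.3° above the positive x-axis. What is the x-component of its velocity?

vₓ = v cos(θ) = 10.82 × cos(56.3°) = 6.0 m/s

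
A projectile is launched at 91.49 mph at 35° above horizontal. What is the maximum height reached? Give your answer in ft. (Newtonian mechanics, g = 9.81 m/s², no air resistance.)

v₀ = 91.49 mph × 0.44704 = 40.8997 m/s
H = v₀² × sin²(θ) / (2g) = 40.8997² × sin(35°)² / (2 × 9.81) = 1672.79 × 0.32899 / 19.62 = 28.0495 m
H = 28.0495 m / 0.3048 = 92.03 ft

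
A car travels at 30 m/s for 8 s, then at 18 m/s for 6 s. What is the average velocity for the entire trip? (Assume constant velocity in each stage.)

d₁ = v₁t₁ = 30 × 8 = 240 m
d₂ = v₂t₂ = 18 × 6 = 108 m
d_total = 348 m, t_total = 14 s
v_avg = d_total/t_total = 348/14 = 24.86 m/s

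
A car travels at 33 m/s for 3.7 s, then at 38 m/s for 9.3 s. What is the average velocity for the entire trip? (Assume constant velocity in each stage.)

d₁ = v₁t₁ = 33 × 3.7 = 122.1 m
d₂ = v₂t₂ = 38 × 9.3 = 353.4 m
d_total = 475.5 m, t_total = 13.0 s
v_avg = d_total/t_total = 475.5/13.0 = 36.58 m/s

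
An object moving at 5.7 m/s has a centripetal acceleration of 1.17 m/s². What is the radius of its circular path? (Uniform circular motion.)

r = v²/a_c = 5.7²/1.17 = 27.77 m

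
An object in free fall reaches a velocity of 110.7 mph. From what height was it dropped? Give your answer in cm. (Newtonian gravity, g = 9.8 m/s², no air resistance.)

v = 110.7 mph × 0.44704 = 49.4873 m/s
h = v² / (2g) = 49.4873² / (2 × 9.8) = 124.949 m
h = 124.949 m / 0.01 = 12490 cm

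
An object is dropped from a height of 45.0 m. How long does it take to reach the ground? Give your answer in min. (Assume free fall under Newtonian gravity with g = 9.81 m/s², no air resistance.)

t = √(2h/g) = √(2 × 45.0 / 9.81) = 3.02891 s
t = 3.02891 s / 60.0 = 0.05048 min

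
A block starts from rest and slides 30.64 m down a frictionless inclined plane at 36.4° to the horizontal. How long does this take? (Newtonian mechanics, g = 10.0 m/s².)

a = g sin(θ) = 10.0 × sin(36.4°) = 5.9342 m/s²
t = √(2d/a) = √(2 × 30.64 / 5.9342) = 3.21 s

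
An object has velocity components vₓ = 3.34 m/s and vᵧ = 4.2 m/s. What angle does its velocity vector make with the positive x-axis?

θ = arctan(vᵧ/vₓ) = arctan(4.2/3.34) = 51.51°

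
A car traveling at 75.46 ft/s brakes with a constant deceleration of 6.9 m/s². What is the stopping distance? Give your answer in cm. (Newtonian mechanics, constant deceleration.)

v₀ = 75.46 ft/s × 0.3048 = 23.0002 m/s
d = v₀² / (2a) = 23.0002² / (2 × 6.9) = 529.009 / 13.8 = 38.334 m
d = 38.334 m / 0.01 = 3833 cm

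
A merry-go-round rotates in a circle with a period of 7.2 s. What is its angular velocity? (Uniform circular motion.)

ω = 2π/T = 2π/7.2 = 0.8727 rad/s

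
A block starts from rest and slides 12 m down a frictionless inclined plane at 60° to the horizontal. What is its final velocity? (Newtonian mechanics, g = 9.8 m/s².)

a = g sin(θ) = 9.8 × sin(60°) = 8.487 m/s²
v = √(2ad) = √(2 × 8.487 × 12) = 14.27 m/s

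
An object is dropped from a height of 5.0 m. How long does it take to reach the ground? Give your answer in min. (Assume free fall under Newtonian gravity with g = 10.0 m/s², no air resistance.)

t = √(2h/g) = √(2 × 5.0 / 10.0) = 1.0 s
t = 1.0 s / 60.0 = 0.01667 min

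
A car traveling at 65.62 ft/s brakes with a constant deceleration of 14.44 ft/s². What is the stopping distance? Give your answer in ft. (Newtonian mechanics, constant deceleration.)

v₀ = 65.62 ft/s × 0.3048 = 20.001 m/s
a = 14.44 ft/s² × 0.3048 = 4.40131 m/s²
d = v₀² / (2a) = 20.001² / (2 × 4.40131) = 400.04 / 8.80262 = 45.4456 m
d = 45.4456 m / 0.3048 = 149.1 ft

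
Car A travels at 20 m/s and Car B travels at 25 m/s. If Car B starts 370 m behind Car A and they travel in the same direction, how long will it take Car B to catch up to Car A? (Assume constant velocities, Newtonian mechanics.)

Relative speed: v_rel = 25 - 20 = 5 m/s
Time to catch: t = d₀/v_rel = 370/5 = 74.0 s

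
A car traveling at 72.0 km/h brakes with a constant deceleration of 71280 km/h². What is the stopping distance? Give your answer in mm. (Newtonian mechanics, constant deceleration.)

v₀ = 72.0 km/h × 0.2777777777777778 = 20.0 m/s
a = 71280 km/h² × 7.716049382716049e-05 = 5.5 m/s²
d = v₀² / (2a) = 20.0² / (2 × 5.5) = 400.0 / 11.0 = 36.3636 m
d = 36.3636 m / 0.001 = 36360 mm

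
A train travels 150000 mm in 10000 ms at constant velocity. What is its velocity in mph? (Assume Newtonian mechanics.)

d = 150000 mm × 0.001 = 150.0 m
t = 10000 ms × 0.001 = 10.0 s
v = d / t = 150.0 / 10.0 = 15.0 m/s
v = 15.0 m/s / 0.44704 = 33.55 mph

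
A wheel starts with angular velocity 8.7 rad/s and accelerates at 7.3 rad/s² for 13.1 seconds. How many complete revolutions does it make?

θ = ω₀t + ½αt² = 8.7×13.1 + ½×7.3×13.1² = 740.3465 rad
Total revolutions = θ/(2π) = 740.3465/(2π) = 117.83
Complete revolutions = ⌊117.83⌋ = 117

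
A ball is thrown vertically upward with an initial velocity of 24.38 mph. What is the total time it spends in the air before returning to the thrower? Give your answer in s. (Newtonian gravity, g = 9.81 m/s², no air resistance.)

v₀ = 24.38 mph × 0.44704 = 10.8988 m/s
t_total = 2 × v₀ / g = 2 × 10.8988 / 9.81 = 2.222 s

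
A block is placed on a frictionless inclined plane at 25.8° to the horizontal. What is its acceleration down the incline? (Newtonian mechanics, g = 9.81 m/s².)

a = g sin(θ) = 9.81 × sin(25.8°) = 9.81 × 0.4352 = 4.27 m/s²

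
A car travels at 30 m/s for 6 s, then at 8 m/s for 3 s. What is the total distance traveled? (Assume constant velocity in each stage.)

d₁ = v₁t₁ = 30 × 6 = 180 m
d₂ = v₂t₂ = 8 × 3 = 24 m
d_total = 180 + 24 = 204 m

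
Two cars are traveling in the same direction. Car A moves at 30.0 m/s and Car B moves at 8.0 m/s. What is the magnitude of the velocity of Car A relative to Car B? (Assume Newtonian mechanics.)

v_rel = |v_A - v_B| = |30.0 - 8.0| = 22.0 m/s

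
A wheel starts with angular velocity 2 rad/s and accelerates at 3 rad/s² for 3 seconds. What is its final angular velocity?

ω = ω₀ + αt = 2 + 3 × 3 = 11 rad/s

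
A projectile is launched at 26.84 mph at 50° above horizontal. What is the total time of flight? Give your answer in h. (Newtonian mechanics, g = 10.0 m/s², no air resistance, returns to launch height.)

v₀ = 26.84 mph × 0.44704 = 11.9986 m/s
T = 2 × v₀ × sin(θ) / g = 2 × 11.9986 × sin(50°) / 10.0 = 2 × 11.9986 × 0.766044 / 10.0 = 1.83829 s
T = 1.83829 s / 3600.0 = 0.0005106 h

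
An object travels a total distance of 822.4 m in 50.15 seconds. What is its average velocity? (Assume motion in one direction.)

v_avg = Δd / Δt = 822.4 / 50.15 = 16.4 m/s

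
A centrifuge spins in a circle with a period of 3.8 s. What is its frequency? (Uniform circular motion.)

f = 1/T = 1/3.8 = 0.2632 Hz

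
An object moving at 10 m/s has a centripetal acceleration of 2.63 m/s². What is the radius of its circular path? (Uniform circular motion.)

r = v²/a_c = 10²/2.63 = 38.02 m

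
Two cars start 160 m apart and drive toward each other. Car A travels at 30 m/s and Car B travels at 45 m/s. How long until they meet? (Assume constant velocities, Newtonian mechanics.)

Combined speed: v_combined = 30 + 45 = 75 m/s
Time to meet: t = d/v_combined = 160/75 = 2.13 s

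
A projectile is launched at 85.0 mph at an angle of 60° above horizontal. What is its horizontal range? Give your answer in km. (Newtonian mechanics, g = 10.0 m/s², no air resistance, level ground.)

v₀ = 85.0 mph × 0.44704 = 37.9984 m/s
R = v₀² × sin(2θ) / g = 37.9984² × sin(2 × 60°) / 10.0 = 1443.88 × 0.866025 / 10.0 = 125.044 m
R = 125.044 m / 1000.0 = 0.125 km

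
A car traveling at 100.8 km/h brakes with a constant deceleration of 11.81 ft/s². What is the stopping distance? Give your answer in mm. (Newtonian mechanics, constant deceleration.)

v₀ = 100.8 km/h × 0.2777777777777778 = 28.0 m/s
a = 11.81 ft/s² × 0.3048 = 3.59969 m/s²
d = v₀² / (2a) = 28.0² / (2 × 3.59969) = 784.0 / 7.19938 = 108.898 m
d = 108.898 m / 0.001 = 108900 mm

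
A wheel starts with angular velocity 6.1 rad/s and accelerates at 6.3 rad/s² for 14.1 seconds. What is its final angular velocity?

ω = ω₀ + αt = 6.1 + 6.3 × 14.1 = 94.93 rad/s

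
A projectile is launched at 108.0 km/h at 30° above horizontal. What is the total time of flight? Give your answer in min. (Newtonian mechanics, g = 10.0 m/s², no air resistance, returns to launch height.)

v₀ = 108.0 km/h × 0.2777777777777778 = 30.0 m/s
T = 2 × v₀ × sin(θ) / g = 2 × 30.0 × sin(30°) / 10.0 = 2 × 30.0 × 0.5 / 10.0 = 3.0 s
T = 3.0 s / 60.0 = 0.05 min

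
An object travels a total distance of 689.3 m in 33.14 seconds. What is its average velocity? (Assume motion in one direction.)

v_avg = Δd / Δt = 689.3 / 33.14 = 20.8 m/s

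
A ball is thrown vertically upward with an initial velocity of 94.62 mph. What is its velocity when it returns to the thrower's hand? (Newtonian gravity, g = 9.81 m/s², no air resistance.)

By conservation of energy (no air resistance), the ball returns to the throw height with the same speed as launch, but directed downward.
|v_ground| = v₀ = 94.62 mph
v_ground = 94.62 mph (downward)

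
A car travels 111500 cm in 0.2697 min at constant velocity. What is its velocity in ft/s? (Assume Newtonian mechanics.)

d = 111500 cm × 0.01 = 1115.0 m
t = 0.2697 min × 60.0 = 16.182 s
v = d / t = 1115.0 / 16.182 = 68.9037 m/s
v = 68.9037 m/s / 0.3048 = 226.1 ft/s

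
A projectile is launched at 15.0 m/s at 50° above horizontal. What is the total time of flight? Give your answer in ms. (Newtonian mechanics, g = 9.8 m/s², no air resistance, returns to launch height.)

T = 2 × v₀ × sin(θ) / g = 2 × 15.0 × sin(50°) / 9.8 = 2 × 15.0 × 0.766044 / 9.8 = 2.34503 s
T = 2.34503 s / 0.001 = 2345 ms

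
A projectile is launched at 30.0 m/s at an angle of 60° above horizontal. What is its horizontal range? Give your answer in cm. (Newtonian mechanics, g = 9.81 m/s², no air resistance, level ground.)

R = v₀² × sin(2θ) / g = 30.0² × sin(2 × 60°) / 9.81 = 900.0 × 0.866025 / 9.81 = 79.4518 m
R = 79.4518 m / 0.01 = 7945 cm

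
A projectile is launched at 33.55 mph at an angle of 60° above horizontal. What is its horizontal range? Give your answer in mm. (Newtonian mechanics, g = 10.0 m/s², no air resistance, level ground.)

v₀ = 33.55 mph × 0.44704 = 14.9982 m/s
R = v₀² × sin(2θ) / g = 14.9982² × sin(2 × 60°) / 10.0 = 224.946 × 0.866025 / 10.0 = 19.4809 m
R = 19.4809 m / 0.001 = 19480 mm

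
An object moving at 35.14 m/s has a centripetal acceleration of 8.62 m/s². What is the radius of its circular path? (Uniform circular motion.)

r = v²/a_c = 35.14²/8.62 = 143.25 m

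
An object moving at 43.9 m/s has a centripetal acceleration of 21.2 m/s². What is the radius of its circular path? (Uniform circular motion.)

r = v²/a_c = 43.9²/21.2 = 90.91 m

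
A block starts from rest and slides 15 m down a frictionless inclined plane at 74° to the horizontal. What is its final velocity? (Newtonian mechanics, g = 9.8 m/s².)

a = g sin(θ) = 9.8 × sin(74°) = 9.4204 m/s²
v = √(2ad) = √(2 × 9.4204 × 15) = 16.81 m/s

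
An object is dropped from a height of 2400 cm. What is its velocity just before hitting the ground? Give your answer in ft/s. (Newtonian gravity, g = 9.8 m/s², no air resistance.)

h = 2400 cm × 0.01 = 24.0 m
v = √(2gh) = √(2 × 9.8 × 24.0) = 21.6887 m/s
v = 21.6887 m/s / 0.3048 = 71.16 ft/s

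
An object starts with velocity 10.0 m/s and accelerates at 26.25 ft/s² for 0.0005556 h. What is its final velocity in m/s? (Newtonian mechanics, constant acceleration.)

a = 26.25 ft/s² × 0.3048 = 8.001 m/s²
t = 0.0005556 h × 3600.0 = 2.00016 s
v = v₀ + a × t = 10.0 + 8.001 × 2.00016 = 26.0 m/s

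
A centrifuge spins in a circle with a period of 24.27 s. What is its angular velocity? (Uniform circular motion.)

ω = 2π/T = 2π/24.27 = 0.2589 rad/s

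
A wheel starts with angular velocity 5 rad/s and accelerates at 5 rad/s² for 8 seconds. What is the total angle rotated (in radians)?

θ = ω₀t + ½αt² = 5×8 + ½×5×8² = 200.0 rad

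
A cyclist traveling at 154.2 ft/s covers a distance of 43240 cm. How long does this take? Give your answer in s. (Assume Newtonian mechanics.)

d = 43240 cm × 0.01 = 432.4 m
v = 154.2 ft/s × 0.3048 = 47.0002 m/s
t = d / v = 432.4 / 47.0002 = 9.2 s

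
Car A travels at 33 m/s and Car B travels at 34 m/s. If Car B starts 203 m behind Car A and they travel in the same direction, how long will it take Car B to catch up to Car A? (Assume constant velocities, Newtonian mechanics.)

Relative speed: v_rel = 34 - 33 = 1 m/s
Time to catch: t = d₀/v_rel = 203/1 = 203.0 s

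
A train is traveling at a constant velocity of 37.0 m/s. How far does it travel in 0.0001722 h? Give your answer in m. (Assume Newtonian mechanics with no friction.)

t = 0.0001722 h × 3600.0 = 0.61992 s
d = v × t = 37.0 × 0.61992 = 22.94 m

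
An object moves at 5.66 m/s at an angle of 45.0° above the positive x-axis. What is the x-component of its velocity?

vₓ = v cos(θ) = 5.66 × cos(45.0°) = 4.0 m/s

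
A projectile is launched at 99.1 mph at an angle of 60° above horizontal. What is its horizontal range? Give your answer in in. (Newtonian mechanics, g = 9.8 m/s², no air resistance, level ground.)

v₀ = 99.1 mph × 0.44704 = 44.3017 m/s
R = v₀² × sin(2θ) / g = 44.3017² × sin(2 × 60°) / 9.8 = 1962.64 × 0.866025 / 9.8 = 173.438 m
R = 173.438 m / 0.0254 = 6828 in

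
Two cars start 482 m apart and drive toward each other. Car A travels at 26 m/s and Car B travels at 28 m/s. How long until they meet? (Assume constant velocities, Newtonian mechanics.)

Combined speed: v_combined = 26 + 28 = 54 m/s
Time to meet: t = d/v_combined = 482/54 = 8.93 s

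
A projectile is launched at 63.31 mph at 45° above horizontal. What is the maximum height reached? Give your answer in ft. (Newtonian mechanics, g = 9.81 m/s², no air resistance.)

v₀ = 63.31 mph × 0.44704 = 28.3021 m/s
H = v₀² × sin²(θ) / (2g) = 28.3021² × sin(45°)² / (2 × 9.81) = 801.009 × 0.5 / 19.62 = 20.4131 m
H = 20.4131 m / 0.3048 = 66.97 ft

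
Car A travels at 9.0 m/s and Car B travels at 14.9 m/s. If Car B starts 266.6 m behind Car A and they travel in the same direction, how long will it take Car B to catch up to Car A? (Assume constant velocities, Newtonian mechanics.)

Relative speed: v_rel = 14.9 - 9.0 = 5.9 m/s
Time to catch: t = d₀/v_rel = 266.6/5.9 = 45.19 s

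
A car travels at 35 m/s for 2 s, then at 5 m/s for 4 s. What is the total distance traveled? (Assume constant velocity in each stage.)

d₁ = v₁t₁ = 35 × 2 = 70 m
d₂ = v₂t₂ = 5 × 4 = 20 m
d_total = 70 + 20 = 90 m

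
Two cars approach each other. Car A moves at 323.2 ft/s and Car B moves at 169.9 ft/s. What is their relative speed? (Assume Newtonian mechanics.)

v_rel = v_A + v_B = 323.2 + 169.9 = 493.1 ft/s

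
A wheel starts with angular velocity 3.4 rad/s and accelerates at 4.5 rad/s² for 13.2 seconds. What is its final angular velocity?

ω = ω₀ + αt = 3.4 + 4.5 × 13.2 = 62.8 rad/s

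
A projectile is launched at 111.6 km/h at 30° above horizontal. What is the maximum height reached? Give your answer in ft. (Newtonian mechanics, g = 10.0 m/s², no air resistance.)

v₀ = 111.6 km/h × 0.2777777777777778 = 31.0 m/s
H = v₀² × sin²(θ) / (2g) = 31.0² × sin(30°)² / (2 × 10.0) = 961.0 × 0.25 / 20.0 = 12.0125 m
H = 12.0125 m / 0.3048 = 39.41 ft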